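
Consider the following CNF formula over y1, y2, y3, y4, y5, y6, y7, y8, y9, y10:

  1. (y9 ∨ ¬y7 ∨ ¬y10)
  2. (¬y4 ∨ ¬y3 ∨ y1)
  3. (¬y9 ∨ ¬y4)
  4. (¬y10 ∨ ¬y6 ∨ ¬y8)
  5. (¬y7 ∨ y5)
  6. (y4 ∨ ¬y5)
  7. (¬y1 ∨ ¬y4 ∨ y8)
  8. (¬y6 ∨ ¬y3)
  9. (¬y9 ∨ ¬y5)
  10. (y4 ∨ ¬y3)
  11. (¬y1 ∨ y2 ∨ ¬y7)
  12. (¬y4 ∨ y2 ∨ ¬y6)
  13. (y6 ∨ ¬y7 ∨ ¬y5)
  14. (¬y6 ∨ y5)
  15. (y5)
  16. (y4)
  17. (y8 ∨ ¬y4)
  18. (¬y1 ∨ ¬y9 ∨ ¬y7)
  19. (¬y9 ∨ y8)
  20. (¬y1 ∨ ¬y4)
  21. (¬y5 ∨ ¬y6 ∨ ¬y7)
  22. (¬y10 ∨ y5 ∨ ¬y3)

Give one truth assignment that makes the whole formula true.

y1=F, y2=F, y3=F, y4=T, y5=T, y6=F, y7=F, y8=T, y9=F, y10=F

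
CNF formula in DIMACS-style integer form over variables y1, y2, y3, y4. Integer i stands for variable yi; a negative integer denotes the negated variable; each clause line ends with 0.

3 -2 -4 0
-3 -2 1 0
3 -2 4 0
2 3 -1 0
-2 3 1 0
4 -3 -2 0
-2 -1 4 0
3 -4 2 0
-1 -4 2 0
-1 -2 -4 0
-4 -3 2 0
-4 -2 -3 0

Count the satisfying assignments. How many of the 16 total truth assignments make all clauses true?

3

Satisfying assignments:
  y1=F y2=F y3=F y4=F
  y1=F y2=F y3=T y4=F
  y1=T y2=F y3=T y4=F
That's 3 in total.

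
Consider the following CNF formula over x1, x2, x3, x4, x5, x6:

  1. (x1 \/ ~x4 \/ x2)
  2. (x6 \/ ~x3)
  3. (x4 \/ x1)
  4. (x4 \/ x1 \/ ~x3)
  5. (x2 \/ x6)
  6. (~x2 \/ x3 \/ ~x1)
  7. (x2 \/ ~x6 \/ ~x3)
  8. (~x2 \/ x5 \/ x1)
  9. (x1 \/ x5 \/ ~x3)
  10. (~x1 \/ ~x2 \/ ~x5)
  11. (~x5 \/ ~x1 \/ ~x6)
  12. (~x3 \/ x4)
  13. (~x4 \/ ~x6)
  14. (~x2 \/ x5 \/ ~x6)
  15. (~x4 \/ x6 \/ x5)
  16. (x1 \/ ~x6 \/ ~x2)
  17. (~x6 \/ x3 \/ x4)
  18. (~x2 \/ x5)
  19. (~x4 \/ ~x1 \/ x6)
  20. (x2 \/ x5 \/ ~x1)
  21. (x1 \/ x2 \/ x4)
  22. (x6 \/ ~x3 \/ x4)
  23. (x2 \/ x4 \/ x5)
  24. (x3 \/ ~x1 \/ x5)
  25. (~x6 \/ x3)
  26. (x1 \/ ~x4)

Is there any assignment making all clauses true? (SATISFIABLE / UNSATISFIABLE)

UNSATISFIABLE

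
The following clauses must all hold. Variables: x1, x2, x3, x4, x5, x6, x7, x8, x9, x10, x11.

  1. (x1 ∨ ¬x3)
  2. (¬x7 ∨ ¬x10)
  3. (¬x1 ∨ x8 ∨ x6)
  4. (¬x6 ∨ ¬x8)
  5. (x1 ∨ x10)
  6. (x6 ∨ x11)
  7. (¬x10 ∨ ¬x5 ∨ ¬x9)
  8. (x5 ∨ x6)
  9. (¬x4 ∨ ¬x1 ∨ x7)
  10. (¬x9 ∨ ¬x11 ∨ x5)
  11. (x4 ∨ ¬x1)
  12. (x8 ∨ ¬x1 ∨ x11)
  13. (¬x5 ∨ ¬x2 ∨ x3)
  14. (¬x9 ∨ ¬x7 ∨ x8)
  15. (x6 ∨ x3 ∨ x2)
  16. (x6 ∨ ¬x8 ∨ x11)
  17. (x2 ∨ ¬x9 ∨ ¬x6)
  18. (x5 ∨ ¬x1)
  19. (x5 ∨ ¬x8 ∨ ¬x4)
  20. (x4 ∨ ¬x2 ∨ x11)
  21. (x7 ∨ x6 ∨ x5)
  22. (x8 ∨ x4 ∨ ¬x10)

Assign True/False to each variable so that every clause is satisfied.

x1=0, x2=0, x3=0, x4=1, x5=0, x6=1, x7=0, x8=0, x9=0, x10=1, x11=0

Check each clause:
  1. (¬x3 ∨ x1) — ¬x3 is true.
  2. (¬x7 ∨ ¬x10) — ¬x7 is true.
  3. (x6 ∨ ¬x1 ∨ x8) — x6 is true.
  4. (¬x6 ∨ ¬x8) — ¬x8 is true.
  5. (x1 ∨ x10) — x10 is true.
  6. (x6 ∨ x11) — x6 is true.
  7. (¬x9 ∨ ¬x5 ∨ ¬x10) — ¬x5 is true.
  8. (x5 ∨ x6) — x6 is true.
  9. (x7 ∨ ¬x4 ∨ ¬x1) — ¬x1 is true.
  10. (¬x11 ∨ ¬x9 ∨ x5) — ¬x11 is true.
  11. (¬x1 ∨ x4) — x4 is true.
  12. (¬x1 ∨ x8 ∨ x11) — ¬x1 is true.
  13. (¬x5 ∨ ¬x2 ∨ x3) — ¬x2 is true.
  14. (¬x9 ∨ ¬x7 ∨ x8) — ¬x7 is true.
  15. (x6 ∨ x2 ∨ x3) — x6 is true.
  16. (¬x8 ∨ x6 ∨ x11) — ¬x8 is true.
  17. (¬x6 ∨ x2 ∨ ¬x9) — ¬x9 is true.
  18. (x5 ∨ ¬x1) — ¬x1 is true.
  19. (¬x4 ∨ ¬x8 ∨ x5) — ¬x8 is true.
  20. (¬x2 ∨ x4 ∨ x11) — x4 is true.
  21. (x6 ∨ x7 ∨ x5) — x6 is true.
  22. (x8 ∨ ¬x10 ∨ x4) — x4 is true.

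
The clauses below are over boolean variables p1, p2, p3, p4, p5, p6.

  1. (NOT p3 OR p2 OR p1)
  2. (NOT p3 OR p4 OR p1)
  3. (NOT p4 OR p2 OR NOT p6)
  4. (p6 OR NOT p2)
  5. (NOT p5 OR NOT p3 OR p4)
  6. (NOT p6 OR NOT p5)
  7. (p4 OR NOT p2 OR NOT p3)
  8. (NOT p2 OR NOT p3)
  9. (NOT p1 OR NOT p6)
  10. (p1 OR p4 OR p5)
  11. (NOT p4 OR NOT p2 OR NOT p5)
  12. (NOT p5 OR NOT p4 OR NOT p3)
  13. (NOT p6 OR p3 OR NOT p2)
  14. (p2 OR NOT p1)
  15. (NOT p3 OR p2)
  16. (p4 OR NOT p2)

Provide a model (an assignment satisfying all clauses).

p1=False  p2=False  p3=False  p4=False  p5=True  p6=False

Check each clause:
  1. (NOT p3 OR p2 OR p1) — NOT p3 is true.
  2. (NOT p3 OR p1 OR p4) — NOT p3 is true.
  3. (p2 OR NOT p6 OR NOT p4) — NOT p6 is true.
  4. (NOT p2 OR p6) — NOT p2 is true.
  5. (NOT p3 OR p4 OR NOT p5) — NOT p3 is true.
  6. (NOT p5 OR NOT p6) — NOT p6 is true.
  7. (NOT p2 OR p4 OR NOT p3) — NOT p3 is true.
  8. (NOT p3 OR NOT p2) — NOT p3 is true.
  9. (NOT p1 OR NOT p6) — NOT p6 is true.
  10. (p4 OR p5 OR p1) — p5 is true.
  11. (NOT p5 OR NOT p2 OR NOT p4) — NOT p4 is true.
  12. (NOT p5 OR NOT p3 OR NOT p4) — NOT p4 is true.
  13. (NOT p6 OR NOT p2 OR p3) — NOT p6 is true.
  14. (p2 OR NOT p1) — NOT p1 is true.
  15. (NOT p3 OR p2) — NOT p3 is true.
  16. (p4 OR NOT p2) — NOT p2 is true.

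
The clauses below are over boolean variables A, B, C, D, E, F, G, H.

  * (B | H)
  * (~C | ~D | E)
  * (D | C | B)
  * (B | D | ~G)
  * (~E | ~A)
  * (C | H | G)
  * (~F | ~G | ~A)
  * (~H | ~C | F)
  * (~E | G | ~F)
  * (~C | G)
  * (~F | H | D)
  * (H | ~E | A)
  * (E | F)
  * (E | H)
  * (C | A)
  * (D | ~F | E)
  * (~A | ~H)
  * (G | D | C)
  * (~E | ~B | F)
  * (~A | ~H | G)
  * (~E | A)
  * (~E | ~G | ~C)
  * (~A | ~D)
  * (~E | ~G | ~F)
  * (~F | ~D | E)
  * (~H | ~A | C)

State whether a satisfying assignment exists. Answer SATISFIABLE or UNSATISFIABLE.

UNSATISFIABLE

E = True:
  propagation gives A=False; an empty clause results — contradiction.
E = False:
  propagation gives F=True, H=True, D=True; an empty clause results — contradiction.
Every branch closes, so no satisfying assignment exists.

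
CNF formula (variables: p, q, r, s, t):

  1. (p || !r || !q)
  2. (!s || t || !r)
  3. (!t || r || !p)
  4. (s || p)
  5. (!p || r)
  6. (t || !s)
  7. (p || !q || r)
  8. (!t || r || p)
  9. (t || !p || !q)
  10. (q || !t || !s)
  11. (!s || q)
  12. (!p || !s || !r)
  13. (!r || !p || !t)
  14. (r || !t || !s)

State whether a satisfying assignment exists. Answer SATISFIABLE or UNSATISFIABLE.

Branch on p: take p = True.
  then r is forced to True.
  then s is forced to False.
  then t is forced to False.
  then q is forced to False.
So p=T  q=F  r=T  s=F  t=F is a satisfying assignment.

SATISFIABLE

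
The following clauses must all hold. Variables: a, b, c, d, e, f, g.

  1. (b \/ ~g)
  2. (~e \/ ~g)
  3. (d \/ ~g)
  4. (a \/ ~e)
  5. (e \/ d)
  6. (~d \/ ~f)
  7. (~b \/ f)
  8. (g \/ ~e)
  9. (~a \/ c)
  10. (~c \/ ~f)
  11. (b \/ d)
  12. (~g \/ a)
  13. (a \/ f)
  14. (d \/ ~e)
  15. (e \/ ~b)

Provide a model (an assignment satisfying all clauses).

a=True, b=False, c=True, d=True, e=False, f=False, g=False

Set a = True and propagate.
  then c is forced to True.
  then f is forced to False.
  then b is forced to False.
  then g is forced to False.
  then e is forced to False.
  then d is forced to True.
Every clause has at least one true literal under this assignment.
Check each clause:
  1. (b \/ ~g) — ~g is true.
  2. (~g \/ ~e) — ~g is true.
  3. (~g \/ d) — ~g is true.
  4. (~e \/ a) — a is true.
  5. (d \/ e) — d is true.
  6. (~d \/ ~f) — ~f is true.
  7. (~b \/ f) — ~b is true.
  8. (g \/ ~e) — ~e is true.
  9. (~a \/ c) — c is true.
  10. (~c \/ ~f) — ~f is true.
  11. (b \/ d) — d is true.
  12. (~g \/ a) — ~g is true.
  13. (f \/ a) — a is true.
  14. (~e \/ d) — ~e is true.
  15. (e \/ ~b) — ~b is true.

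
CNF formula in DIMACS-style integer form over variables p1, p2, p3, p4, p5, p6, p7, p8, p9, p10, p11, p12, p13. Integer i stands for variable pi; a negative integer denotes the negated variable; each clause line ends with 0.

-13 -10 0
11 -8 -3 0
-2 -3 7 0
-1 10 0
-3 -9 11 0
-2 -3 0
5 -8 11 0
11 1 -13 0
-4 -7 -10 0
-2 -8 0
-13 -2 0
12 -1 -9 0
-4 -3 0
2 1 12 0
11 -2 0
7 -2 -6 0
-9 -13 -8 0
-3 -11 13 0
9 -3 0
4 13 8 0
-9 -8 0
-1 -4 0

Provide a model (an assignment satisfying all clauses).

p1=False  p2=False  p3=False  p4=True  p5=True  p6=False  p7=False  p8=True  p9=False  p10=False  p11=False  p12=True  p13=False

Check each clause:
  1. (!p10 || !p13) — !p13 is true.
  2. (p11 || !p3 || !p8) — !p3 is true.
  3. (!p2 || !p3 || p7) — !p3 is true.
  4. (p10 || !p1) — !p1 is true.
  5. (!p3 || p11 || !p9) — !p3 is true.
  6. (!p2 || !p3) — !p3 is true.
  7. (p5 || p11 || !p8) — p5 is true.
  8. (!p13 || p11 || p1) — !p13 is true.
  9. (!p7 || !p10 || !p4) — !p7 is true.
  10. (!p8 || !p2) — !p2 is true.
  11. (!p13 || !p2) — !p13 is true.
  12. (p12 || !p9 || !p1) — p12 is true.
  13. (!p4 || !p3) — !p3 is true.
  14. (p2 || p12 || p1) — p12 is true.
  15. (p11 || !p2) — !p2 is true.
  16. (!p2 || p7 || !p6) — !p6 is true.
  17. (!p8 || !p9 || !p13) — !p13 is true.
  18. (!p11 || p13 || !p3) — !p11 is true.
  19. (p9 || !p3) — !p3 is true.
  20. (p8 || p4 || p13) — p8 is true.
  21. (!p9 || !p8) — !p9 is true.
  22. (!p4 || !p1) — !p1 is true.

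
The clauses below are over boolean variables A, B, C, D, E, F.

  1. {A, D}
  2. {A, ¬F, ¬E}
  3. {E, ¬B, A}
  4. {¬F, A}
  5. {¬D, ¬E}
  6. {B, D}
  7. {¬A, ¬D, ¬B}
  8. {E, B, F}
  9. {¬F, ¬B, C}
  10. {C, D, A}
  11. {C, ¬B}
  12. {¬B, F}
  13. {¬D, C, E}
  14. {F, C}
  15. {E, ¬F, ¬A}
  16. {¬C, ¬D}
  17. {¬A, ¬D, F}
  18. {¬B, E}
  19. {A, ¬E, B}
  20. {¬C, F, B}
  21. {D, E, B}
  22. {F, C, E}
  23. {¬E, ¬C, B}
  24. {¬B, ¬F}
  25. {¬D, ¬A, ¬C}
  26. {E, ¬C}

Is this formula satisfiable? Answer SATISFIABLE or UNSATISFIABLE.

UNSATISFIABLE

B = True:
  propagation gives C=True, F=True; an empty clause results — contradiction.
B = False:
  propagation gives D=True, E=False, F=True, A=True; an empty clause results — contradiction.
Every branch closes, so no satisfying assignment exists.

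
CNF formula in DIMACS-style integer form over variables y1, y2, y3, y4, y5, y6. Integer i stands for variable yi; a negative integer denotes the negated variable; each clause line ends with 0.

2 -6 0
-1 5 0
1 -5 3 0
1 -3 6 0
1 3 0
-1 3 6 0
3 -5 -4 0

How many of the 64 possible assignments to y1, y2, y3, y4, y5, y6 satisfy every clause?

11

Case analysis on y1 and y3:
  y1=1, y3=1: y4 free; 3 ways for (y2,y5,y6) × 2^1 = 6.
  y1=1, y3=0: remaining (y2,y4,y5,y6) ∈ {(1,0,1,1)} — 1.
  y1=0, y3=1: remaining (y2,y4,y5,y6) ∈ {(1,0,0,1); (1,0,1,1); (1,1,0,1); (1,1,1,1)} — 4.
  y1=0, y3=0: a clause becomes empty — 0.
Total: 6 + 1 + 4 + 0 = 11.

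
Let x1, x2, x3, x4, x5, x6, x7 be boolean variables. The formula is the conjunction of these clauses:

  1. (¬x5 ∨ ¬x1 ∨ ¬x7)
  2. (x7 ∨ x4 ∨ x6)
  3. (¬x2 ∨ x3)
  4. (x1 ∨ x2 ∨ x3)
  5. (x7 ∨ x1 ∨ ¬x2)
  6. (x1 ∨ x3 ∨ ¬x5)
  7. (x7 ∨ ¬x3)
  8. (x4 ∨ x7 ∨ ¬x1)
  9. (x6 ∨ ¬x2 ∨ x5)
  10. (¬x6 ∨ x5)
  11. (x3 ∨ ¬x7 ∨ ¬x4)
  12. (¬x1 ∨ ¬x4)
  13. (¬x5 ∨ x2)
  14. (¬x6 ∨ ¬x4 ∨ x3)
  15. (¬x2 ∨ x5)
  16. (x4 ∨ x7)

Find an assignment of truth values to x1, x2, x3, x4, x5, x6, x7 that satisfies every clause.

x1=0, x2=1, x3=1, x4=0, x5=1, x6=1, x7=1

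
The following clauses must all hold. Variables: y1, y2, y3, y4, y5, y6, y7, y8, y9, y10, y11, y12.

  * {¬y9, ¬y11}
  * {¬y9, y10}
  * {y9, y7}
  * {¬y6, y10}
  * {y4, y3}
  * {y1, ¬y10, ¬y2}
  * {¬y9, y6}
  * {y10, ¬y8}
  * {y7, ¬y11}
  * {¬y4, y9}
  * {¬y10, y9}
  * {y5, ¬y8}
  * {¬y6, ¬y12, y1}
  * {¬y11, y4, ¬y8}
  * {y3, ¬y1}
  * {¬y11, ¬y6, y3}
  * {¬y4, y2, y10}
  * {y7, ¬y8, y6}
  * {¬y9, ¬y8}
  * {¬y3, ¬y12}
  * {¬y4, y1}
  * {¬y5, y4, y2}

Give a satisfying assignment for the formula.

y1=0  y2=0  y3=1  y4=0  y5=0  y6=1  y7=1  y8=0  y9=1  y10=1  y11=0  y12=0

Pure literal: y7 appears only positively; assign y7 = True.
y8 occurs only negated in the remaining clauses — set y8 = False.
Branch on y1: take y1 = False.
  then y4 is forced to False.
  then y3 is forced to True.
  then y12 is forced to False.
Set y2 = False and propagate.
  then y5 is forced to False.
Try y6 = True.
  then y10 is forced to True.
  then y9 is forced to True.
  then y11 is forced to False.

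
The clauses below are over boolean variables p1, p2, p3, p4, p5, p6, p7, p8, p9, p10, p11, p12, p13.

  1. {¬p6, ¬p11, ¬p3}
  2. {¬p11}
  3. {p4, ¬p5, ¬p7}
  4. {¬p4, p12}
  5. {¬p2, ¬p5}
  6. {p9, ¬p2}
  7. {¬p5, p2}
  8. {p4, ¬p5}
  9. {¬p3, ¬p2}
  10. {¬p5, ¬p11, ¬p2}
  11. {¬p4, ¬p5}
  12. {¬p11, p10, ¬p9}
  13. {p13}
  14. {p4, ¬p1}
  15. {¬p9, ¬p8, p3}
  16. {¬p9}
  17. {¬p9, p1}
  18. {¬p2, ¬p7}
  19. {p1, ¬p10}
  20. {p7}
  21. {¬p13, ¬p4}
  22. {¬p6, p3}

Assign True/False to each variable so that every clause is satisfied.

p1=0, p2=0, p3=1, p4=0, p5=0, p6=0, p7=1, p8=0, p9=0, p10=0, p11=0, p12=0, p13=1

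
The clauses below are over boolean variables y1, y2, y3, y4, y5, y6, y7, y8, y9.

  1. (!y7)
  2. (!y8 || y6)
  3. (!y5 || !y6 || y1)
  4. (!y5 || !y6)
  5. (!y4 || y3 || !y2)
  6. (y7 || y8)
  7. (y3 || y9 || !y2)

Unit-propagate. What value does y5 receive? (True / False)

False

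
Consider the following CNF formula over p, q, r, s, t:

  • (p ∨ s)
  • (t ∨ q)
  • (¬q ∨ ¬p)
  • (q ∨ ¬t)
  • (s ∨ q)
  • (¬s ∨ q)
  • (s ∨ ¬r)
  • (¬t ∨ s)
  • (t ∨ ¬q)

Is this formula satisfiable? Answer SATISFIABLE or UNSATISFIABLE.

Pure literal: r appears only negated; assign r = False.
Set p = False and propagate.
  then s is forced to True.
  then q is forced to True.
  then t is forced to True.
Every clause has at least one true literal under this assignment.
So p=False, q=True, r=False, s=True, t=True is a satisfying assignment.

SATISFIABLE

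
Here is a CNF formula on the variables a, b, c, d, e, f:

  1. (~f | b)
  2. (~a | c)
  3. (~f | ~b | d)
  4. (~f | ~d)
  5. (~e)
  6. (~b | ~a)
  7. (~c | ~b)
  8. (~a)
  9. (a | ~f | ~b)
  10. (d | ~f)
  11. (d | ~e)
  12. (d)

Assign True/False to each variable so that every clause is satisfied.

a=F  b=F  c=T  d=T  e=F  f=F

The clause (~e) is unit: e must be False.
The clause (~a) is unit: a must be False.
Unit propagation: (d) forces d = True.
(~f) is a unit clause, so f = False.
b occurs only negated in the remaining clauses — set b = False.
c is now unconstrained; take c = True.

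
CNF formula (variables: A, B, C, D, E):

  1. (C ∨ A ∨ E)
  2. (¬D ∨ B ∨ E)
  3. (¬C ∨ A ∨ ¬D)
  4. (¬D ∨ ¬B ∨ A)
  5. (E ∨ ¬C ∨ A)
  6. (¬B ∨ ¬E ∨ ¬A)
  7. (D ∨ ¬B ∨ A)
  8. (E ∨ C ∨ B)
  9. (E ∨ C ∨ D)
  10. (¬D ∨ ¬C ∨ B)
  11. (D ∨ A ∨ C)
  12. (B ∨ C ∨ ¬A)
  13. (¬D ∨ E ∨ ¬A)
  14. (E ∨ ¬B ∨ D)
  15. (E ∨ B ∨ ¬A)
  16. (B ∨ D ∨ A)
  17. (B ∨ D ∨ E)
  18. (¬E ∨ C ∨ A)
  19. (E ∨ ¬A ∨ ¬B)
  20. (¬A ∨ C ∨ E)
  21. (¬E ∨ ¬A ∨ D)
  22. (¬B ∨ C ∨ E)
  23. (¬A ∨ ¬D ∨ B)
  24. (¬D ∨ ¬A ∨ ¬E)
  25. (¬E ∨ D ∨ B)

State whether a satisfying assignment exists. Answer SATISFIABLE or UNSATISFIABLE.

UNSATISFIABLE

A = True:
  E = True:
    propagation gives B=False, C=True, D=False; an empty clause results — contradiction.
  E = False:
    propagation gives D=False, C=True, B=False; an empty clause results — contradiction.
A = False:
  D = True:
    propagation gives C=False, E=True; an empty clause results — contradiction.
  D = False:
    propagation gives B=False; an empty clause results — contradiction.
Every branch closes, so no satisfying assignment exists.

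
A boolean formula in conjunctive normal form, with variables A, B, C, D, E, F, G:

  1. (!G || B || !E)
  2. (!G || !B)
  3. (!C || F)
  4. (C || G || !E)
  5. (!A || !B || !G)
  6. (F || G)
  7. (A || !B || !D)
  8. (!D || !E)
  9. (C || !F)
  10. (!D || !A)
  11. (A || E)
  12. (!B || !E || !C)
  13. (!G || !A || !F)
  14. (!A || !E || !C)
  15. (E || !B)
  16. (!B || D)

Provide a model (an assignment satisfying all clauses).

Branch on A: take A = False.
  then E is forced to True.
  then D is forced to False.
  then B is forced to False.
  then G is forced to False.
  then C is forced to True.
  then F is forced to True.

A = False, B = False, C = True, D = False, E = True, F = True, G = False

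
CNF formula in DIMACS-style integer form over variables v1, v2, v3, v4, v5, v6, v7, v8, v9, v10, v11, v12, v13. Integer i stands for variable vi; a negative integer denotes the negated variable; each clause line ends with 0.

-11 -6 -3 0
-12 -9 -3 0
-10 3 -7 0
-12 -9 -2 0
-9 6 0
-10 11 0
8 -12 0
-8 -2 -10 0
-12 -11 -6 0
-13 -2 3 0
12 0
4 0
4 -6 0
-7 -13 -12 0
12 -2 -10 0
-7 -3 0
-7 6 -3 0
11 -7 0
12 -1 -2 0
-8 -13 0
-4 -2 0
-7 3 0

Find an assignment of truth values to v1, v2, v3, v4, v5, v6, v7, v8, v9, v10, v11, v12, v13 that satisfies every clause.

(v12) is a unit clause, so v12 = True.
The clause (v8) is unit: v8 must be True.
Unit propagation: (v4) forces v4 = True.
Unit propagation: (¬v13) forces v13 = False.
(¬v2) is a unit clause, so v2 = False.
v7 occurs only negated in the remaining clauses — set v7 = False.
v9 occurs only negated in the remaining clauses — set v9 = False.
Set v3 = False and propagate.
Try v6 = False.
The remaining clauses are satisfied by v1 = False, v5 = True, v10 = False, v11 = False.
Every clause has at least one true literal under this assignment.

v1=False, v2=False, v3=False, v4=True, v5=True, v6=False, v7=False, v8=True, v9=False, v10=False, v11=False, v12=True, v13=False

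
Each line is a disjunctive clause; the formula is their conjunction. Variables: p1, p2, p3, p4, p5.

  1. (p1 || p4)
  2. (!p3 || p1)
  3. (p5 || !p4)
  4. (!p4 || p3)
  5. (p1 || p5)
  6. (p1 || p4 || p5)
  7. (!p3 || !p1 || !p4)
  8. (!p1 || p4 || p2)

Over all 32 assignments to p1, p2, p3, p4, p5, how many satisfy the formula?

4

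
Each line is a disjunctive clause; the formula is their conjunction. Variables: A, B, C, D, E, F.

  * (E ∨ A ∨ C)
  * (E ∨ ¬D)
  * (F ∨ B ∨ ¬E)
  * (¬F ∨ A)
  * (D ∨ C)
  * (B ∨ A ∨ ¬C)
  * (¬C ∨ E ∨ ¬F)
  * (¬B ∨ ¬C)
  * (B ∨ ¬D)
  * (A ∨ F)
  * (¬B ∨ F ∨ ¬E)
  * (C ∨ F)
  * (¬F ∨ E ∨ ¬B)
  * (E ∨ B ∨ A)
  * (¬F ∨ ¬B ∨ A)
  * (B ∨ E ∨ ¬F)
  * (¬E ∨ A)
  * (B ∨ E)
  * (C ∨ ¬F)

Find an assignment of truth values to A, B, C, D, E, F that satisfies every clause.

A occurs only positively in the remaining clauses — set A = True.
Set B = False and propagate.
  then D is forced to False.
  then C is forced to True.
  then E is forced to True.
  then F is forced to True.

A = T, B = F, C = T, D = F, E = T, F = T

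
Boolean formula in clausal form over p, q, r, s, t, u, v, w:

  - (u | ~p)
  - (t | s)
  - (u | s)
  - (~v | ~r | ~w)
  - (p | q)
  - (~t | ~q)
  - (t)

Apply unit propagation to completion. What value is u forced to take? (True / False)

True

Unit clause (t) sets t = True.
In (~t | ~q), ~t is now false; ~q must hold, so q = False.
From (p | q) and q = False: p = True.
From (u | ~p) and p = True: u = True.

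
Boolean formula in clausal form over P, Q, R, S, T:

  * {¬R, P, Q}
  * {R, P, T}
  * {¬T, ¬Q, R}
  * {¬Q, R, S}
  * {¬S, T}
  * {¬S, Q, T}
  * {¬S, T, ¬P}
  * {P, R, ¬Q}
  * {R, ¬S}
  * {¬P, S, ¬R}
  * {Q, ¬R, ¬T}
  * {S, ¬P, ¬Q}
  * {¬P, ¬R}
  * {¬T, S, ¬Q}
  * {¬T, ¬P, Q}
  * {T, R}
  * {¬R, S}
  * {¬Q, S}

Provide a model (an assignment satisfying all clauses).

Set P = False and propagate.
Set Q = True and propagate.
  then R is forced to True.
  then S is forced to True.
  then T is forced to True.
Every clause has at least one true literal under this assignment.

P=False, Q=True, R=True, S=True, T=True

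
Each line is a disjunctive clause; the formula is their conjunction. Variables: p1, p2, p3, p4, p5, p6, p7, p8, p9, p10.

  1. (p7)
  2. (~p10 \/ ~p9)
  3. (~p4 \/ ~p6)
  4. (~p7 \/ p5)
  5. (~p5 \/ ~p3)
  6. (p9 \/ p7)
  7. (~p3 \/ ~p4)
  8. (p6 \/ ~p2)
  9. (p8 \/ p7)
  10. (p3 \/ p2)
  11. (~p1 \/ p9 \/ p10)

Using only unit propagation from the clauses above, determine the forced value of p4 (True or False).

False

(p7) is a unit clause: p7 = True.
(~p7 \/ p5): since p7 = True, the clause reduces to (p5). p5 = True.
(~p5 \/ ~p3) with p5 = True leaves only ~p3, so p3 = False.
In (p2 \/ p3), p3 is now false; p2 must hold, so p2 = True.
In (p6 \/ ~p2), ~p2 is now false; p6 must hold, so p6 = True.
(~p4 \/ ~p6): since p6 = True, the clause reduces to (~p4). p4 = False.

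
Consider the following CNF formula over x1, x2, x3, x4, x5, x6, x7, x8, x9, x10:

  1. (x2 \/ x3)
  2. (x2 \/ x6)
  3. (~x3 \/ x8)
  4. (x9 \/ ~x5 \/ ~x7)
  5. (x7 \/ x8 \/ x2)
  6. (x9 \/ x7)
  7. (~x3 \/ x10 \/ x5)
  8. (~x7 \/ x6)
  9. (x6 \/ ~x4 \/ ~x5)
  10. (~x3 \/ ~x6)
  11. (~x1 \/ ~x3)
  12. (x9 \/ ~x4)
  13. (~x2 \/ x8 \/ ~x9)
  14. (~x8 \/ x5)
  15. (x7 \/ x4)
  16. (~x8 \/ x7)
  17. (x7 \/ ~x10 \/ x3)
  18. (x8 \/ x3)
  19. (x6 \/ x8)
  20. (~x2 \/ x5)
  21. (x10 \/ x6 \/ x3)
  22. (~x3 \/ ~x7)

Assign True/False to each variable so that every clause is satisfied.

x1=False  x2=True  x3=False  x4=True  x5=True  x6=True  x7=True  x8=True  x9=True  x10=True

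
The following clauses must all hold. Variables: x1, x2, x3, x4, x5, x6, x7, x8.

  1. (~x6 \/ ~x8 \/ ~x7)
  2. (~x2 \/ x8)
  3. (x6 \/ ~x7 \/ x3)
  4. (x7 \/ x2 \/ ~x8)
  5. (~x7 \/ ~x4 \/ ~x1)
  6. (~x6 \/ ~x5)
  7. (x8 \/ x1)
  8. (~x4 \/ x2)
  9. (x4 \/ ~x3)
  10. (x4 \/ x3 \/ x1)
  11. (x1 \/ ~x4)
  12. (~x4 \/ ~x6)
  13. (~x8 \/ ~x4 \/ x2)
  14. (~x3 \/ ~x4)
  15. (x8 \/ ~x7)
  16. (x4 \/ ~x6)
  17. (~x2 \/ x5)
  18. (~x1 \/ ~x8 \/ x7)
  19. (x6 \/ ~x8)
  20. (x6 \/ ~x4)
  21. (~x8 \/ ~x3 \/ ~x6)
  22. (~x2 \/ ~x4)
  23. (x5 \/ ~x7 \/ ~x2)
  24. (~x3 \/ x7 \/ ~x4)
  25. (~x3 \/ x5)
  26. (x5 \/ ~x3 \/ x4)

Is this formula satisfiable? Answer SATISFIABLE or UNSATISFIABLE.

SATISFIABLE

Set x1 = True and propagate.
The remaining clauses are satisfied by x2 = False, x3 = False, x4 = False, x5 = True, x6 = False, x7 = False, x8 = False.
So x1=T, x2=F, x3=F, x4=F, x5=T, x6=F, x7=F, x8=F is a satisfying assignment.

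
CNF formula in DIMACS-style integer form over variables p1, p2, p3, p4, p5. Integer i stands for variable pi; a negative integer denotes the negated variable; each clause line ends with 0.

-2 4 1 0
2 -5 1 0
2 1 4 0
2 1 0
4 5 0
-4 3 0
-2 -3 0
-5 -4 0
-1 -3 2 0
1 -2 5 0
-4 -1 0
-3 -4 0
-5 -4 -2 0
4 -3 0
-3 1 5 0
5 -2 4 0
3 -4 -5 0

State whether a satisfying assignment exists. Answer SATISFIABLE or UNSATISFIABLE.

Set p1 = True and propagate.
  then p4 is forced to False.
  then p5 is forced to True.
  then p3 is forced to False.
p2 is now unconstrained; take p2 = False.
So p1=T  p2=F  p3=F  p4=F  p5=T is a satisfying assignment.

SATISFIABLE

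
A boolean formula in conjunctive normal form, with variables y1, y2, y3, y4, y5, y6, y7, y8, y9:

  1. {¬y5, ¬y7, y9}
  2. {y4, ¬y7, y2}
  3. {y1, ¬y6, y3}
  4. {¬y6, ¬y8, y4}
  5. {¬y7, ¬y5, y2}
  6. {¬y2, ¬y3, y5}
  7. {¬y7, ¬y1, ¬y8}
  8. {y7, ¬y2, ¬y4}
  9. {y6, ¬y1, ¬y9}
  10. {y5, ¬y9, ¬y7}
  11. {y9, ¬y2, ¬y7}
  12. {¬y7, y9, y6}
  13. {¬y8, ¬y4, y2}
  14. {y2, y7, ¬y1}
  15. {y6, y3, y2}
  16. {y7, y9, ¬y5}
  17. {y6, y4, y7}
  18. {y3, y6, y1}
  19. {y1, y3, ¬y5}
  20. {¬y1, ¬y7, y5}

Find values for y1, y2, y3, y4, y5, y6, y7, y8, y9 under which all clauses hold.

y1=False, y2=False, y3=True, y4=True, y5=False, y6=True, y7=False, y8=False, y9=False

Check each clause:
  1. {y9, ¬y5, ¬y7} — ¬y5 is true.
  2. {y4, ¬y7, y2} — ¬y7 is true.
  3. {y3, y1, ¬y6} — y3 is true.
  4. {¬y8, ¬y6, y4} — ¬y8 is true.
  5. {y2, ¬y7, ¬y5} — ¬y7 is true.
  6. {¬y2, y5, ¬y3} — ¬y2 is true.
  7. {¬y1, ¬y8, ¬y7} — ¬y8 is true.
  8. {¬y2, ¬y4, y7} — ¬y2 is true.
  9. {¬y1, ¬y9, y6} — ¬y1 is true.
  10. {¬y9, ¬y7, y5} — ¬y7 is true.
  11. {¬y7, y9, ¬y2} — ¬y7 is true.
  12. {y6, y9, ¬y7} — ¬y7 is true.
  13. {y2, ¬y8, ¬y4} — ¬y8 is true.
  14. {¬y1, y7, y2} — ¬y1 is true.
  15. {y3, y2, y6} — y3 is true.
  16. {y9, ¬y5, y7} — ¬y5 is true.
  17. {y6, y7, y4} — y4 is true.
  18. {y6, y3, y1} — y3 is true.
  19. {y1, ¬y5, y3} — y3 is true.
  20. {¬y7, y5, ¬y1} — ¬y7 is true.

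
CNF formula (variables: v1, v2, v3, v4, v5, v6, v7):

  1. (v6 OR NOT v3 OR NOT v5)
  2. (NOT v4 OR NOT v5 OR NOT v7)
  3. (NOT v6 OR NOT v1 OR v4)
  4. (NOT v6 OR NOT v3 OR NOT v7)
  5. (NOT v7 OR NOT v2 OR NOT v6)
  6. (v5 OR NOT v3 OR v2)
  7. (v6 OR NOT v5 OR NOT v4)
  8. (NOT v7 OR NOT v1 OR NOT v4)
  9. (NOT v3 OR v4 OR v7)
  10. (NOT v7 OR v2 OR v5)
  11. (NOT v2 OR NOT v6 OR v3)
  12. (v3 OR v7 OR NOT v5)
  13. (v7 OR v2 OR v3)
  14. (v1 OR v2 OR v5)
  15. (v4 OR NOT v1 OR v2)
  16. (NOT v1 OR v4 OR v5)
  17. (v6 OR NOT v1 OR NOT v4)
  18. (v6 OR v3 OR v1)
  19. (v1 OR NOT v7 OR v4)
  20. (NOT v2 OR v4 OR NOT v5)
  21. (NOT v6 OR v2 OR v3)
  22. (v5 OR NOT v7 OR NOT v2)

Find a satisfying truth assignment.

Set v1 = True and propagate.
Branch on v2: take v2 = False.
  then v4 is forced to True.
  then v7 is forced to False.
  then v3 is forced to True.
  then v5 is forced to True.
  then v6 is forced to True.
Every clause has at least one true literal under this assignment.

v1=1, v2=0, v3=1, v4=1, v5=1, v6=1, v7=0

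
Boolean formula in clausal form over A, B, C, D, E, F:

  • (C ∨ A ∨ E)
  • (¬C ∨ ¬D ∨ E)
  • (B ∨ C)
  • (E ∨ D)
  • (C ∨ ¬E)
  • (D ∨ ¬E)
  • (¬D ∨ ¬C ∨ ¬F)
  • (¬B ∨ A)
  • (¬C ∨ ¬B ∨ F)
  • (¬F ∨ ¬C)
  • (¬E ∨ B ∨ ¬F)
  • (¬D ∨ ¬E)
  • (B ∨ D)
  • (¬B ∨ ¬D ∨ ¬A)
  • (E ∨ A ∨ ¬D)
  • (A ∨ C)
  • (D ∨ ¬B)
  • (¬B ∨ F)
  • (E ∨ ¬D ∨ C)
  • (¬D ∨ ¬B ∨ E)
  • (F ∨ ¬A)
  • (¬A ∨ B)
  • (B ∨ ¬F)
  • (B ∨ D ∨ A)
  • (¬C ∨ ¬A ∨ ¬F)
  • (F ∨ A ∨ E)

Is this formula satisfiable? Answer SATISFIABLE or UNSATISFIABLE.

UNSATISFIABLE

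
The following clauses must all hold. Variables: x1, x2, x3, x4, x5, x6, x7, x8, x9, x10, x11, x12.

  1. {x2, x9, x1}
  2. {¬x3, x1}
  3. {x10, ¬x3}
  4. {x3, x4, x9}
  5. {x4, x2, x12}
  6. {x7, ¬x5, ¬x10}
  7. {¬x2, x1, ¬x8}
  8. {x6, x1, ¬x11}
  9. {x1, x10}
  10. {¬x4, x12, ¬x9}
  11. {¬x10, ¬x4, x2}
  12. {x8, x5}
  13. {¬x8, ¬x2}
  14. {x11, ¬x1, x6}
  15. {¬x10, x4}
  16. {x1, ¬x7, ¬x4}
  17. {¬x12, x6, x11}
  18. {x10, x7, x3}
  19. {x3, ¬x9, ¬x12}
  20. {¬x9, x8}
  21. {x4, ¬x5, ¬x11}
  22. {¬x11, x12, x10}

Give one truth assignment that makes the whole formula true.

x1=T, x2=T, x3=F, x4=T, x5=T, x6=T, x7=T, x8=F, x9=F, x10=T, x11=F, x12=F

Pure literal: x6 appears only positively; assign x6 = True.
Try x1 = True.
The remaining clauses are satisfied by x2 = True, x3 = False, x4 = True, x5 = True, x7 = True, x8 = False, x9 = False, x10 = True, x11 = False, x12 = False.
Every clause has at least one true literal under this assignment.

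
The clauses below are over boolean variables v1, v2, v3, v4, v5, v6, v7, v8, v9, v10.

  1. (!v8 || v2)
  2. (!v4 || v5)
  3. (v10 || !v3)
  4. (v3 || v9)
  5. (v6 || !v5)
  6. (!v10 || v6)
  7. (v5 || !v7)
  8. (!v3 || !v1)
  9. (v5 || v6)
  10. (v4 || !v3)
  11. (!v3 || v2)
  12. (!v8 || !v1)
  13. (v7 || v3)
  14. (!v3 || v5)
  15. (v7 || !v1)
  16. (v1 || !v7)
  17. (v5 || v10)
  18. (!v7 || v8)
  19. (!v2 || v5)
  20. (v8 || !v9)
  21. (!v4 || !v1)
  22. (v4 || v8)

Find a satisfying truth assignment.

v1=0, v2=1, v3=1, v4=1, v5=1, v6=1, v7=0, v8=0, v9=0, v10=1

Check each clause:
  1. (v2 || !v8) — !v8 is true.
  2. (!v4 || v5) — v5 is true.
  3. (!v3 || v10) — v10 is true.
  4. (v3 || v9) — v3 is true.
  5. (!v5 || v6) — v6 is true.
  6. (v6 || !v10) — v6 is true.
  7. (!v7 || v5) — !v7 is true.
  8. (!v1 || !v3) — !v1 is true.
  9. (v6 || v5) — v5 is true.
  10. (v4 || !v3) — v4 is true.
  11. (v2 || !v3) — v2 is true.
  12. (!v1 || !v8) — !v8 is true.
  13. (v3 || v7) — v3 is true.
  14. (v5 || !v3) — v5 is true.
  15. (v7 || !v1) — !v1 is true.
  16. (!v7 || v1) — !v7 is true.
  17. (v10 || v5) — v10 is true.
  18. (!v7 || v8) — !v7 is true.
  19. (v5 || !v2) — v5 is true.
  20. (v8 || !v9) — !v9 is true.
  21. (!v1 || !v4) — !v1 is true.
  22. (v4 || v8) — v4 is true.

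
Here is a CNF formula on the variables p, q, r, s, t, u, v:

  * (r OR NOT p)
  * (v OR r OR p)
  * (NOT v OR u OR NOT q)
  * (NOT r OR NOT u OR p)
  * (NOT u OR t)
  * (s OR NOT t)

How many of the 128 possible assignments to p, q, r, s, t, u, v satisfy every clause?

27

Split on p, then r.
  p=T, r=T: 13 of the 32 assignments to (q,s,t,u,v) work.
  p=T, r=F: a clause becomes empty — 0.
  p=F, r=T: 9 of the 32 assignments to (q,s,t,u,v) work.
  p=F, r=F: 5 of the 32 assignments to (q,s,t,u,v) work.
Total: 13 + 0 + 9 + 5 = 27.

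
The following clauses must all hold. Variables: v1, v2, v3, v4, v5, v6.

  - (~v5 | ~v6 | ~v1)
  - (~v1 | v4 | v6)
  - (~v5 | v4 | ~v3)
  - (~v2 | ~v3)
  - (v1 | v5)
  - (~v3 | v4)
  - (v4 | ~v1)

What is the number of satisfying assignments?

Split on v1, then v4.
  v1=1, v4=1: 9 of the 16 assignments to (v2,v3,v5,v6) work.
  v1=1, v4=0: a clause becomes empty — 0.
  v1=0, v4=1: v6 free; 3 ways for (v2,v3,v5) × 2^1 = 6.
  v1=0, v4=0: remaining (v2,v3,v5,v6) ∈ {(0,0,1,0); (0,0,1,1); (1,0,1,0); (1,0,1,1)} — 4.
Total: 9 + 0 + 6 + 4 = 19.

19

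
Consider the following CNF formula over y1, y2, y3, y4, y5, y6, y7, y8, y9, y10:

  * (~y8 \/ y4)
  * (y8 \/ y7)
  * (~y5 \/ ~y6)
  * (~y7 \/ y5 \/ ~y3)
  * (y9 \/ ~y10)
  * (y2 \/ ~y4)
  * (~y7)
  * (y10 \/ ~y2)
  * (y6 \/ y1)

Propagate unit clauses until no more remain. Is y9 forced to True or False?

True

(~y7) is a unit clause: y7 = False.
From (y8 \/ y7) and y7 = False: y8 = True.
In (y4 \/ ~y8), ~y8 is now false; y4 must hold, so y4 = True.
(y2 \/ ~y4) with y4 = True leaves only y2, so y2 = True.
From (~y2 \/ y10) and y2 = True: y10 = True.
In (y9 \/ ~y10), ~y10 is now false; y9 must hold, so y9 = True.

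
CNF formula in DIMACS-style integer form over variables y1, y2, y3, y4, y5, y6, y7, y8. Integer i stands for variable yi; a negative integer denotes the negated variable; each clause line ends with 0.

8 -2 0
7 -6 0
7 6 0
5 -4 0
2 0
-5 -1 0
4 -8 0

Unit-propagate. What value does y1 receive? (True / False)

False

(y2) is a unit clause: y2 = True.
(y8 || !y2): since y2 = True, the clause reduces to (y8). y8 = True.
(!y8 || y4): since y8 = True, the clause reduces to (y4). y4 = True.
From (y5 || !y4) and y4 = True: y5 = True.
In (!y1 || !y5), !y5 is now false; !y1 must hold, so y1 = False.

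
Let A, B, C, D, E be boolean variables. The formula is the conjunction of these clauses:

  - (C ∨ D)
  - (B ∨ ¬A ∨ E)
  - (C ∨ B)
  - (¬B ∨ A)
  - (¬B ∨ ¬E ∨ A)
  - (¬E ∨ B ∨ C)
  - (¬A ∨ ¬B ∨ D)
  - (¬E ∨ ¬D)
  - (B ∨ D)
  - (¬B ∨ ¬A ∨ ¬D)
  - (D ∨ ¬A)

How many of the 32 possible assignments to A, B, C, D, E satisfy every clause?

The models are:
  A=0 B=0 C=1 D=1 E=0
Count: 1.

1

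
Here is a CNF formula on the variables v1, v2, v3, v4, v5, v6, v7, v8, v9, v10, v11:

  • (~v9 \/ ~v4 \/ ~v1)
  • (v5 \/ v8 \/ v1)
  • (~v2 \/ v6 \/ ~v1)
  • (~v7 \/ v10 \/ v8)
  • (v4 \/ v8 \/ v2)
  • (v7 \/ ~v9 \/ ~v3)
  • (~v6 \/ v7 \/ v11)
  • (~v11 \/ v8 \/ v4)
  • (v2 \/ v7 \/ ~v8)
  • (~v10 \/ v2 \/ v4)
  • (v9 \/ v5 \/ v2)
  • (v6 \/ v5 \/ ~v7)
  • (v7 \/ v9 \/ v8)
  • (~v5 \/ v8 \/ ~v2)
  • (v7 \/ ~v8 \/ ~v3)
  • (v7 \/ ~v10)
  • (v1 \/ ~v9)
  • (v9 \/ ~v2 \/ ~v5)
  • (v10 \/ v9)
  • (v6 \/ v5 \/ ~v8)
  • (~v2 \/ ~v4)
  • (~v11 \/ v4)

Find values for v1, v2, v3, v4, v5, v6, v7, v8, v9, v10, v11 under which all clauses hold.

v1=T  v2=F  v3=T  v4=T  v5=T  v6=F  v7=T  v8=T  v9=F  v10=T  v11=F

Check each clause:
  1. (~v9 \/ ~v4 \/ ~v1) — ~v9 is true.
  2. (v1 \/ v5 \/ v8) — v8 is true.
  3. (~v2 \/ v6 \/ ~v1) — ~v2 is true.
  4. (v10 \/ ~v7 \/ v8) — v8 is true.
  5. (v4 \/ v2 \/ v8) — v8 is true.
  6. (v7 \/ ~v3 \/ ~v9) — v7 is true.
  7. (v11 \/ v7 \/ ~v6) — ~v6 is true.
  8. (v8 \/ ~v11 \/ v4) — v8 is true.
  9. (v7 \/ v2 \/ ~v8) — v7 is true.
  10. (v4 \/ v2 \/ ~v10) — v4 is true.
  11. (v9 \/ v5 \/ v2) — v5 is true.
  12. (v5 \/ v6 \/ ~v7) — v5 is true.
  13. (v9 \/ v7 \/ v8) — v8 is true.
  14. (~v2 \/ ~v5 \/ v8) — v8 is true.
  15. (~v3 \/ v7 \/ ~v8) — v7 is true.
  16. (~v10 \/ v7) — v7 is true.
  17. (v1 \/ ~v9) — v1 is true.
  18. (~v5 \/ ~v2 \/ v9) — ~v2 is true.
  19. (v9 \/ v10) — v10 is true.
  20. (v5 \/ ~v8 \/ v6) — v5 is true.
  21. (~v4 \/ ~v2) — ~v2 is true.
  22. (v4 \/ ~v11) — v4 is true.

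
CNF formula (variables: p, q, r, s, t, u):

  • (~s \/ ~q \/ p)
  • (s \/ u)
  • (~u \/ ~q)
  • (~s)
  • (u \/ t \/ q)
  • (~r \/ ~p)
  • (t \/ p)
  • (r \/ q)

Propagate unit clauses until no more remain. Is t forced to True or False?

Unit clause (~s) sets s = False.
In (s \/ u), s is now false; u must hold, so u = True.
From (~u \/ ~q) and u = True: q = False.
From (q \/ r) and q = False: r = True.
In (~r \/ ~p), ~r is now false; ~p must hold, so p = False.
(p \/ t): since p = False, the clause reduces to (t). t = True.

True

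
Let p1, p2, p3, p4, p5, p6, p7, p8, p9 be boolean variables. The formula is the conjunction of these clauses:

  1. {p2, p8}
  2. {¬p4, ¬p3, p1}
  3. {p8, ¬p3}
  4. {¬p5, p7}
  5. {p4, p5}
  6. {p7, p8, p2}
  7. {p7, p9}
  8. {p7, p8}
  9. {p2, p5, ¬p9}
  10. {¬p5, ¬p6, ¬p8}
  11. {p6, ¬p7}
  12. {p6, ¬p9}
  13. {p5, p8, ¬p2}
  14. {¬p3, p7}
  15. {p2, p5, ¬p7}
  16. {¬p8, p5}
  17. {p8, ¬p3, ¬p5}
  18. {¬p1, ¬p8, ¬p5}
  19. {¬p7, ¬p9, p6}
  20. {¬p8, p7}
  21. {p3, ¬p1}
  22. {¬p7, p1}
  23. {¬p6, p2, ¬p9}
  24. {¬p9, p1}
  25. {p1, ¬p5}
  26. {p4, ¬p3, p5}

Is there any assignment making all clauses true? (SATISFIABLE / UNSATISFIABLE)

UNSATISFIABLE

p5 = True:
  propagation gives p7=True, p6=True, p8=False, p2=True; an empty clause results — contradiction.
p5 = False:
  propagation gives p4=True, p8=False, p2=True; an empty clause results — contradiction.
Every branch closes, so no satisfying assignment exists.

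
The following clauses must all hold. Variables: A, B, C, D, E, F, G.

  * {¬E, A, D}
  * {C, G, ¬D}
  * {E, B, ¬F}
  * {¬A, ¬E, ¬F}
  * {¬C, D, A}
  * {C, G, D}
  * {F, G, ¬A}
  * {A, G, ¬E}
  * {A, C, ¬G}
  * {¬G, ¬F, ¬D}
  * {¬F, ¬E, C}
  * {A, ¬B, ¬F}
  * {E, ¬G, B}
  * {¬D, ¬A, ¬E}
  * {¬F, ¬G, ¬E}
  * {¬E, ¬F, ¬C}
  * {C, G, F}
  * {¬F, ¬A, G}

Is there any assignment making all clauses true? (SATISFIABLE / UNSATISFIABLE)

Try A = True.
Try B = False.
The remaining clauses are satisfied by C = True, D = False, E = True, F = False, G = True.
Every clause has at least one true literal under this assignment.
So A = True, B = False, C = True, D = False, E = True, F = False, G = True is a satisfying assignment.

SATISFIABLE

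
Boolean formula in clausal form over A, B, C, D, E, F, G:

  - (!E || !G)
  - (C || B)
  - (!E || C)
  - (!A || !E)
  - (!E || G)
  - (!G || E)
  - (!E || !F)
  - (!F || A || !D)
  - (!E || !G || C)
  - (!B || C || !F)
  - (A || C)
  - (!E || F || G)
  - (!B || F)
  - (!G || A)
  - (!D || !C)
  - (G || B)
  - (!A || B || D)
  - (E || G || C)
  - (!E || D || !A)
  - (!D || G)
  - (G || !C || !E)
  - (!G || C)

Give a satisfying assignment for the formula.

A=F, B=T, C=T, D=F, E=F, F=T, G=F

Check each clause:
  1. (!G || !E) — !G is true.
  2. (B || C) — B is true.
  3. (C || !E) — C is true.
  4. (!A || !E) — !E is true.
  5. (G || !E) — !E is true.
  6. (E || !G) — !G is true.
  7. (!F || !E) — !E is true.
  8. (A || !F || !D) — !D is true.
  9. (!E || !G || C) — C is true.
  10. (C || !F || !B) — C is true.
  11. (C || A) — C is true.
  12. (!E || G || F) — !E is true.
  13. (!B || F) — F is true.
  14. (!G || A) — !G is true.
  15. (!C || !D) — !D is true.
  16. (G || B) — B is true.
  17. (B || !A || D) — B is true.
  18. (C || E || G) — C is true.
  19. (D || !E || !A) — !E is true.
  20. (G || !D) — !D is true.
  21. (!C || G || !E) — !E is true.
  22. (!G || C) — !G is true.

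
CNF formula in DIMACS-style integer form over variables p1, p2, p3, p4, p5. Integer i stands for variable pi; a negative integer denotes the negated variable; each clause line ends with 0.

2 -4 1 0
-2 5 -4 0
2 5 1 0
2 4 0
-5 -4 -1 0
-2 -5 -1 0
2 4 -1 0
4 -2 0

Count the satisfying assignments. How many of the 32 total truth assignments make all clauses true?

Satisfying assignments:
  p1=0 p2=1 p3=0 p4=1 p5=1
  p1=0 p2=1 p3=1 p4=1 p5=1
  p1=1 p2=0 p3=0 p4=1 p5=0
  p1=1 p2=0 p3=1 p4=1 p5=0
Count: 4.

4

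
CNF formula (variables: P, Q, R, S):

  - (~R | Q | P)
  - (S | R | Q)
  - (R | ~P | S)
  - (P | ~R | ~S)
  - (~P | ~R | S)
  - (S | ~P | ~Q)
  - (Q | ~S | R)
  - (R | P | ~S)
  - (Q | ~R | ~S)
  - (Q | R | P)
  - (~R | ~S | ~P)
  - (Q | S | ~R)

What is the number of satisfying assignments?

The models are:
  P=F Q=T R=F S=F
  P=F Q=T R=T S=F
  P=T Q=T R=F S=T
That's 3 in total.

3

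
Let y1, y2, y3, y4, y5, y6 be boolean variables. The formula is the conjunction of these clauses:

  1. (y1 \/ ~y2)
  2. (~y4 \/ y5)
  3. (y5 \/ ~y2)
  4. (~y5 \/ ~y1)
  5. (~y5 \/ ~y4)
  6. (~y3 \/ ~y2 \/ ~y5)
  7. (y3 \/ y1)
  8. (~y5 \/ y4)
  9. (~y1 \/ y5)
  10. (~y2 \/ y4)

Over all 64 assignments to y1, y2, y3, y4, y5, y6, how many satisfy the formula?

2

Satisfying assignments:
  y1=F y2=F y3=T y4=F y5=F y6=F
  y1=F y2=F y3=T y4=F y5=F y6=T
That's 2 in total.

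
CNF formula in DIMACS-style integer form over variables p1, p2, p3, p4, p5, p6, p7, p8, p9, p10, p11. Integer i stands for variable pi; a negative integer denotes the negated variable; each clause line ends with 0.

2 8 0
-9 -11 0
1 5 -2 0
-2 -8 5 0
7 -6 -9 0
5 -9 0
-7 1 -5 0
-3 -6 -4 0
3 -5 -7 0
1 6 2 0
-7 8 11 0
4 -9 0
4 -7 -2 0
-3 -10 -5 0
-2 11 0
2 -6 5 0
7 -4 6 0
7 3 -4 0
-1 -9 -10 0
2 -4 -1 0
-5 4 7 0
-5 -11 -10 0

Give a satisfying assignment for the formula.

p1=True, p2=True, p3=True, p4=True, p5=False, p6=False, p7=True, p8=False, p9=False, p10=False, p11=True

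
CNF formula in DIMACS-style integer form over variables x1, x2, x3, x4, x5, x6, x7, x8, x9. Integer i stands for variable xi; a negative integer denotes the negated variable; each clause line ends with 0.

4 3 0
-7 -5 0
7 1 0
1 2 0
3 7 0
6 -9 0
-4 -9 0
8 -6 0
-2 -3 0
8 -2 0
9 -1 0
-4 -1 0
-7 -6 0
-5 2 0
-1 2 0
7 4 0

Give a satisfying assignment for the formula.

x1 = F, x2 = T, x3 = F, x4 = T, x5 = F, x6 = F, x7 = T, x8 = T, x9 = F

x5 occurs only negated in the remaining clauses — set x5 = False.
Pure literal: x8 appears only positively; assign x8 = True.
Branch on x1: take x1 = False.
  then x7 is forced to True.
  then x2 is forced to True.
  then x3 is forced to False.
  then x4 is forced to True.
  then x9 is forced to False.
  then x6 is forced to False.
Every clause has at least one true literal under this assignment.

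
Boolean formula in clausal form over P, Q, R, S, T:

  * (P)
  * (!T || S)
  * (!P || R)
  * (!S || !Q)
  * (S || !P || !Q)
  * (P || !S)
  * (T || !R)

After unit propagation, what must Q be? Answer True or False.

False

(P) stands alone — P = True.
(!P || R) with P = True leaves only R, so R = True.
In (T || !R), !R is now false; T must hold, so T = True.
In (!T || S), !T is now false; S must hold, so S = True.
In (!Q || !S), !S is now false; !Q must hold, so Q = False.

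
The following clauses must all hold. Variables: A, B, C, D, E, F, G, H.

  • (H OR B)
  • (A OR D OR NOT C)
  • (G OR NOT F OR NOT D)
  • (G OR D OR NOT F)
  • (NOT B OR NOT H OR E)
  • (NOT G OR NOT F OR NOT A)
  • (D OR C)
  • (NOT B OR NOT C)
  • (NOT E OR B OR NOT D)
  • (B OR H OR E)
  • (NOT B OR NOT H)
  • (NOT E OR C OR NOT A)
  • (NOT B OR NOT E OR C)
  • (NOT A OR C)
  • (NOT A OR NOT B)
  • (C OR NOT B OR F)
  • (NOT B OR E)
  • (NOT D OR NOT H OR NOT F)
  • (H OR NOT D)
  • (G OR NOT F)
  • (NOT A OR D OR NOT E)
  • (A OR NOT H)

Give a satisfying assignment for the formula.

A=True, B=False, C=True, D=False, E=False, F=False, G=True, H=True

Branch on A: take A = True.
  then C is forced to True.
  then B is forced to False.
  then H is forced to True.
Try D = False.
  then E is forced to False.
For the remaining variables, F = False, G = True works.
Check each clause:
  1. (H OR B) — H is true.
  2. (D OR NOT C OR A) — A is true.
  3. (NOT D OR G OR NOT F) — NOT F is true.
  4. (G OR D OR NOT F) — NOT F is true.
  5. (NOT B OR E OR NOT H) — NOT B is true.
  6. (NOT F OR NOT A OR NOT G) — NOT F is true.
  7. (C OR D) — C is true.
  8. (NOT C OR NOT B) — NOT B is true.
  9. (NOT D OR NOT E OR B) — NOT E is true.
  10. (B OR H OR E) — H is true.
  11. (NOT H OR NOT B) — NOT B is true.
  12. (NOT A OR NOT E OR C) — C is true.
  13. (C OR NOT E OR NOT B) — C is true.
  14. (C OR NOT A) — C is true.
  15. (NOT A OR NOT B) — NOT B is true.
  16. (C OR F OR NOT B) — C is true.
  17. (NOT B OR E) — NOT B is true.
  18. (NOT D OR NOT H OR NOT F) — NOT F is true.
  19. (NOT D OR H) — H is true.
  20. (NOT F OR G) — NOT F is true.
  21. (D OR NOT A OR NOT E) — NOT E is true.
  22. (NOT H OR A) — A is true.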